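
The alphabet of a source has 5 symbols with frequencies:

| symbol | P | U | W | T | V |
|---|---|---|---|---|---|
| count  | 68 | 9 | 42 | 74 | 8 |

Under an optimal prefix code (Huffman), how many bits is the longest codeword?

Merge the two lowest-weight nodes at each step:
merge V(8) and U(9): 17
merge 17 and W(42): 59
merge 59 and P(68): 127
merge T(74) and 127: 201
Maximum depth reached is 4.

4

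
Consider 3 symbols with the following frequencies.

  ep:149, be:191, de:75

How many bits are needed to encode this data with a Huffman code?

Greedily combine the two least-frequent nodes:
combine de(75), ep(149) → 224
combine be(191), 224 → 415
Total encoded bits = sum of merged weights = 224 + 415 = 639.

639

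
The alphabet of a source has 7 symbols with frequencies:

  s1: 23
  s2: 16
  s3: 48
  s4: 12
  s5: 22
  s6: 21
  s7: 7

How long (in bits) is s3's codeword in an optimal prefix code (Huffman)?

Repeatedly merge the two smallest:
s7(7) + s4(12) → 19
s2(16) + 19 → 35
s6(21) + s5(22) → 43
s1(23) + 35 → 58
43 + s3(48) → 91
58 + 91 → 149
s3 sits 2 levels below the root, so its codeword is 2 bits.

2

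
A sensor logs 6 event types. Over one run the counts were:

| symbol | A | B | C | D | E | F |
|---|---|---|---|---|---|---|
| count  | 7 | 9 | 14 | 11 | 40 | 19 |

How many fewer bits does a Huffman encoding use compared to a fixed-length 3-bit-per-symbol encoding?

Fixed-length: 3 bits × 100 symbols = 300 bits.
Huffman merges:
combine A(7), B(9) → 16
combine D(11), C(14) → 25
combine 16, F(19) → 35
combine 25, 35 → 60
combine E(40), 60 → 100
Huffman total = 16 + 25 + 35 + 60 + 100 = 236 bits.
Saving = 300 − 236 = 64 bits.

64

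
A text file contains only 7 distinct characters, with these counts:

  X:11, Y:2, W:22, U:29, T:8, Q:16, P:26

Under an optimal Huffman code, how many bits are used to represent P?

Repeatedly merge the two smallest:
Y(2) + T(8) → 10
10 + X(11) → 21
Q(16) + 21 → 37
W(22) + P(26) → 48
U(29) + 37 → 66
48 + 66 → 114
P sits 2 levels below the root, so its codeword is 2 bits.

2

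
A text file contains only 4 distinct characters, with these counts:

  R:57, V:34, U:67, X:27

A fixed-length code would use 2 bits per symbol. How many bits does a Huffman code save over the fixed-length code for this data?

6

Fixed-length: 2 bits × 185 symbols = 370 bits.
Huffman merges:
merge X(27) and V(34): 61
merge R(57) and 61: 118
merge U(67) and 118: 185
Huffman total = 61 + 118 + 185 = 364 bits.
Saving = 370 − 364 = 6 bits.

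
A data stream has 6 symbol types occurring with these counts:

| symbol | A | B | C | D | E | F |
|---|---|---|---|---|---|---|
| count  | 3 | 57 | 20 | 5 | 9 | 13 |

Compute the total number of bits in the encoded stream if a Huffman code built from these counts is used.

212

Build the Huffman tree bottom-up:
combine A(3), D(5) → 8
combine 8, E(9) → 17
combine F(13), 17 → 30
combine C(20), 30 → 50
combine 50, B(57) → 107
Total encoded bits = sum of merged weights = 8 + 17 + 30 + 50 + 107 = 212.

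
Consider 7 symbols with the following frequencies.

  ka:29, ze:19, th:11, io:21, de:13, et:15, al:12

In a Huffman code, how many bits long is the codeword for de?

Repeatedly merge the two smallest:
merge th(11) and al(12): 23
merge de(13) and et(15): 28
merge ze(19) and io(21): 40
merge 23 and 28: 51
merge ka(29) and 40: 69
merge 51 and 69: 120
de's leaf is at depth 3, giving a 3-bit codeword.

3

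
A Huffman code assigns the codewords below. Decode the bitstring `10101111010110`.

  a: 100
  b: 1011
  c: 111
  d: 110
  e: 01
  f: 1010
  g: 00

Read left to right; each codeword is recognised as soon as it completes (prefix code):
  1010→f | 111→c | 1010→f | 110→d
Decoded message: fcfd

fcfd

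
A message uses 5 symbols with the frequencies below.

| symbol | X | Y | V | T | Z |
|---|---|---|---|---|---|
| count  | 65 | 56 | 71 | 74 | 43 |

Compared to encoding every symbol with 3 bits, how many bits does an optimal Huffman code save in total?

Fixed-length: 3 bits × 309 symbols = 927 bits.
Huffman merges:
combine Z(43), Y(56) → 99
combine X(65), V(71) → 136
combine T(74), 99 → 173
combine 136, 173 → 309
Huffman total = 99 + 136 + 173 + 309 = 717 bits.
Saving = 927 − 717 = 210 bits.

210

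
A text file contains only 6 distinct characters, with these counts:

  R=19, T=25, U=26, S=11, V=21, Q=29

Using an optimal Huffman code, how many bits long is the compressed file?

Merge the two smallest weights repeatedly:
combine S(11), R(19) → 30
combine V(21), T(25) → 46
combine U(26), Q(29) → 55
combine 30, 46 → 76
combine 55, 76 → 131
Total encoded bits = sum of merged weights = 30 + 46 + 55 + 76 + 131 = 338.

338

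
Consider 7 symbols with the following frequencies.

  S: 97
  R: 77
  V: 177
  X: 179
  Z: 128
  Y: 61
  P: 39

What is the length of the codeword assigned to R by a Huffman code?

Build the tree from the bottom:
combine P(39), Y(61) → 100
combine R(77), S(97) → 174
combine 100, Z(128) → 228
combine 174, V(177) → 351
combine X(179), 228 → 407
combine 351, 407 → 758
R sits 3 levels below the root, so its codeword is 3 bits.

3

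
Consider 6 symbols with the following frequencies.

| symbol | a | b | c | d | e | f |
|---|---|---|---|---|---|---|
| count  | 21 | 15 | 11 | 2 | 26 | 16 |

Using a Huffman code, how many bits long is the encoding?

223

Build the Huffman tree bottom-up:
merge d(2) and c(11): 13
merge 13 and b(15): 28
merge f(16) and a(21): 37
merge e(26) and 28: 54
merge 37 and 54: 91
The encoded length is the sum of every internal node's weight: 13 + 28 + 37 + 54 + 91 = 223 bits.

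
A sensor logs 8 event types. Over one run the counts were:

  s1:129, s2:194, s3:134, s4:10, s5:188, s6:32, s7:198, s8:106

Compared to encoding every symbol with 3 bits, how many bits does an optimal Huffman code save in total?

202

Fixed-length: 3 bits × 991 symbols = 2973 bits.
Huffman merges:
combine s4(10), s6(32) → 42
combine 42, s8(106) → 148
combine s1(129), s3(134) → 263
combine 148, s5(188) → 336
combine s2(194), s7(198) → 392
combine 263, 336 → 599
combine 392, 599 → 991
Huffman total = 42 + 148 + 263 + 336 + 392 + 599 + 991 = 2771 bits.
Saving = 2973 − 2771 = 202 bits.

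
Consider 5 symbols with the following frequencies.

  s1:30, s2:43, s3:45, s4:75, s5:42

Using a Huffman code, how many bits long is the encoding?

542

Build the Huffman tree bottom-up:
combine s1(30), s5(42) → 72
combine s2(43), s3(45) → 88
combine 72, s4(75) → 147
combine 88, 147 → 235
The encoded length is the sum of every internal node's weight: 72 + 88 + 147 + 235 = 542 bits.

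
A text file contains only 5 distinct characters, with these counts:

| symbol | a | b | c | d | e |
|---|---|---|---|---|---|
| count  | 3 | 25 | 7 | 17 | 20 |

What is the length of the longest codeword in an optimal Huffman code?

Merge the two lowest-weight nodes at each step:
a(3) + c(7) → 10
10 + d(17) → 27
e(20) + b(25) → 45
27 + 45 → 72
The first pair merged (a, c) ends up deepest, at depth 3.

3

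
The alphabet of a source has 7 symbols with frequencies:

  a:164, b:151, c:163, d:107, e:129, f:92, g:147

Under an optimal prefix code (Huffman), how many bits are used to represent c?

3

Huffman merges, smallest pair first:
combine f(92), d(107) → 199
combine e(129), g(147) → 276
combine b(151), c(163) → 314
combine a(164), 199 → 363
combine 276, 314 → 590
combine 363, 590 → 953
c sits 3 levels below the root, so its codeword is 3 bits.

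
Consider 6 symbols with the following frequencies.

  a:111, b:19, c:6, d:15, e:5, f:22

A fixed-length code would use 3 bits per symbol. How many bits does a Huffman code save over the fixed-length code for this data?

Fixed-length: 3 bits × 178 symbols = 534 bits.
Huffman merges:
merge e(5) and c(6): 11
merge 11 and d(15): 26
merge b(19) and f(22): 41
merge 26 and 41: 67
merge 67 and a(111): 178
Huffman total = 11 + 26 + 41 + 67 + 178 = 323 bits.
Saving = 534 − 323 = 211 bits.

211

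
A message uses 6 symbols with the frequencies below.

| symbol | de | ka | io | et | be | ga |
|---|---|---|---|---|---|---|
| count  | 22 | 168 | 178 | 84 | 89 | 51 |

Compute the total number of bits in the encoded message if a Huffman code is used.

1414

Build the Huffman tree bottom-up:
merge de(22) and ga(51): 73
merge 73 and et(84): 157
merge be(89) and 157: 246
merge ka(168) and io(178): 346
merge 246 and 346: 592
The encoded length is the sum of every internal node's weight: 73 + 157 + 246 + 346 + 592 = 1414 bits.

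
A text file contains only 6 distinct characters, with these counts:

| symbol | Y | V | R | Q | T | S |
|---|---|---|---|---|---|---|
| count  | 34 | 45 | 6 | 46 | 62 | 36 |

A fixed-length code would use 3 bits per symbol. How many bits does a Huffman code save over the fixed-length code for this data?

Fixed-length: 3 bits × 229 symbols = 687 bits.
Huffman merges:
merge R(6) and Y(34): 40
merge S(36) and 40: 76
merge V(45) and Q(46): 91
merge T(62) and 76: 138
merge 91 and 138: 229
Huffman total = 40 + 76 + 91 + 138 + 229 = 574 bits.
Saving = 687 − 574 = 113 bits.

113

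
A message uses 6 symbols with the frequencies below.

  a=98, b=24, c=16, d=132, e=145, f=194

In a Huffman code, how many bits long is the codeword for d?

Huffman merges, smallest pair first:
combine c(16), b(24) → 40
combine 40, a(98) → 138
combine d(132), 138 → 270
combine e(145), f(194) → 339
combine 270, 339 → 609
d's leaf is at depth 2, giving a 2-bit codeword.

2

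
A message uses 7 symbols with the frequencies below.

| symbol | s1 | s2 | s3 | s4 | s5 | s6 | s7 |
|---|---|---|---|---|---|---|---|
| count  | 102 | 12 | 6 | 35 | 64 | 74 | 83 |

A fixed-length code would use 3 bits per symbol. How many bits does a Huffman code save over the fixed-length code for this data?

Fixed-length: 3 bits × 376 symbols = 1128 bits.
Huffman merges:
merge s3(6) and s2(12): 18
merge 18 and s4(35): 53
merge 53 and s5(64): 117
merge s6(74) and s7(83): 157
merge s1(102) and 117: 219
merge 157 and 219: 376
Huffman total = 18 + 53 + 117 + 157 + 219 + 376 = 940 bits.
Saving = 1128 − 940 = 188 bits.

188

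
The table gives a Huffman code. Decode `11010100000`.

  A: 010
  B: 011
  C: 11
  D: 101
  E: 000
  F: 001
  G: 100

CAGE

Read left to right; each codeword is recognised as soon as it completes (prefix code):
  11→C | 010→A | 100→G | 000→E
Decoded message: CAGE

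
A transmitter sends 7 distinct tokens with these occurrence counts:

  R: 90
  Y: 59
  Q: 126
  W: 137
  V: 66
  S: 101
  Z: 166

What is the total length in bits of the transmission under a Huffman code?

Build the Huffman tree bottom-up:
Y(59) + V(66) → 125
R(90) + S(101) → 191
125 + Q(126) → 251
W(137) + Z(166) → 303
191 + 251 → 442
303 + 442 → 745
Total encoded bits = sum of merged weights = 125 + 191 + 251 + 303 + 442 + 745 = 2057.

2057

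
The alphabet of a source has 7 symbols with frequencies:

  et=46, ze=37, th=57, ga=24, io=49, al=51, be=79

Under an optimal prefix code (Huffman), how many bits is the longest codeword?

3

Merge the two lowest-weight nodes at each step:
combine ga(24), ze(37) → 61
combine et(46), io(49) → 95
combine al(51), th(57) → 108
combine 61, be(79) → 140
combine 95, 108 → 203
combine 140, 203 → 343
The rarest symbols sit at the bottom; the longest codeword is 3 bits.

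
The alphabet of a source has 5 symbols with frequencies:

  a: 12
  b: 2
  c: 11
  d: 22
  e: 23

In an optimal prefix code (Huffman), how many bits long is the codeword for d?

Build the tree from the bottom:
b(2) + c(11) → 13
a(12) + 13 → 25
d(22) + e(23) → 45
25 + 45 → 70
d's leaf is at depth 2, giving a 2-bit codeword.

2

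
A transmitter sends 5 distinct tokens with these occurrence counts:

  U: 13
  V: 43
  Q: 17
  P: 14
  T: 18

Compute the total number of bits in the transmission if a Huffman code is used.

Build the Huffman tree bottom-up:
combine U(13), P(14) → 27
combine Q(17), T(18) → 35
combine 27, 35 → 62
combine V(43), 62 → 105
Each symbol's bit-cost is frequency × depth; summing gives 229 bits (equivalently 27 + 35 + 62 + 105).

229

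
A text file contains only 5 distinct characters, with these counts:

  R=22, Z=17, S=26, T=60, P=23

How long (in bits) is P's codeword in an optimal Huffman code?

Build the tree from the bottom:
merge Z(17) and R(22): 39
merge P(23) and S(26): 49
merge 39 and 49: 88
merge T(60) and 88: 148
P's leaf is at depth 3, giving a 3-bit codeword.

3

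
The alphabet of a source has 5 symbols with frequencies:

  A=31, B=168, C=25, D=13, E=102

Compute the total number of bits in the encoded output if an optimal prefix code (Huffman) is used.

617

Merge the two smallest weights repeatedly:
D(13) + C(25) → 38
A(31) + 38 → 69
69 + E(102) → 171
B(168) + 171 → 339
Each symbol's bit-cost is frequency × depth; summing gives 617 bits (equivalently 38 + 69 + 171 + 339).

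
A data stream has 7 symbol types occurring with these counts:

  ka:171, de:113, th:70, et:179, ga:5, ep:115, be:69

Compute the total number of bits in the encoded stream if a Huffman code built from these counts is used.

Merge the two smallest weights repeatedly:
combine ga(5), be(69) → 74
combine th(70), 74 → 144
combine de(113), ep(115) → 228
combine 144, ka(171) → 315
combine et(179), 228 → 407
combine 315, 407 → 722
Each symbol's bit-cost is frequency × depth; summing gives 1890 bits (equivalently 74 + 144 + 228 + 315 + 407 + 722).

1890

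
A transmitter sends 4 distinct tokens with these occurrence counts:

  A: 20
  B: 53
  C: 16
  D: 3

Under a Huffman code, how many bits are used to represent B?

1

Repeatedly merge the two smallest:
merge D(3) and C(16): 19
merge 19 and A(20): 39
merge 39 and B(53): 92
B sits one level below the root: a 1-bit codeword.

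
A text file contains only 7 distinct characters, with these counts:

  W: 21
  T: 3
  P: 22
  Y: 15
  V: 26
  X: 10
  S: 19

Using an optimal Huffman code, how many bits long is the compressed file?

313

Greedily combine the two least-frequent nodes:
combine T(3), X(10) → 13
combine 13, Y(15) → 28
combine S(19), W(21) → 40
combine P(22), V(26) → 48
combine 28, 40 → 68
combine 48, 68 → 116
Each symbol's bit-cost is frequency × depth; summing gives 313 bits (equivalently 13 + 28 + 40 + 48 + 68 + 116).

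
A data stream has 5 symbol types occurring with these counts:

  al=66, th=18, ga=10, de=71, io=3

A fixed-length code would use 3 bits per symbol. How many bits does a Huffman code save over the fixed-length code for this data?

195

Fixed-length: 3 bits × 168 symbols = 504 bits.
Huffman merges:
merge io(3) and ga(10): 13
merge 13 and th(18): 31
merge 31 and al(66): 97
merge de(71) and 97: 168
Huffman total = 13 + 31 + 97 + 168 = 309 bits.
Saving = 504 − 309 = 195 bits.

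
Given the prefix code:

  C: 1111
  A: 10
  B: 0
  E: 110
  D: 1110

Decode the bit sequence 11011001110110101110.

Read left to right; each codeword is recognised as soon as it completes (prefix code):
  110→E | 110→E | 0→B | 1110→D | 110→E | 10→A | 1110→D
Decoded message: EEBDEAD

EEBDEAD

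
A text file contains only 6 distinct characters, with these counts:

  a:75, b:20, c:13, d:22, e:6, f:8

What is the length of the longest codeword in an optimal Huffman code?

4

Merge the two lowest-weight nodes at each step:
e(6) + f(8) → 14
c(13) + 14 → 27
b(20) + d(22) → 42
27 + 42 → 69
69 + a(75) → 144
Maximum depth reached is 4.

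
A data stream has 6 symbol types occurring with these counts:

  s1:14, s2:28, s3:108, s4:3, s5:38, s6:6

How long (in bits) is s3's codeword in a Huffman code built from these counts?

1

Build the tree from the bottom:
merge s4(3) and s6(6): 9
merge 9 and s1(14): 23
merge 23 and s2(28): 51
merge s5(38) and 51: 89
merge 89 and s3(108): 197
s3 is merged only at the final step, so code length = 1.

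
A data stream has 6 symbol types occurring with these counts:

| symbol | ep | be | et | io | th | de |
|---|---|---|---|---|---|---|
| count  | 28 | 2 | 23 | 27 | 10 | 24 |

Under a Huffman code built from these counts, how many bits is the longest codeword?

Merge the two lowest-weight nodes at each step:
be(2) + th(10) → 12
12 + et(23) → 35
de(24) + io(27) → 51
ep(28) + 35 → 63
51 + 63 → 114
The rarest symbols sit at the bottom; the longest codeword is 4 bits.

4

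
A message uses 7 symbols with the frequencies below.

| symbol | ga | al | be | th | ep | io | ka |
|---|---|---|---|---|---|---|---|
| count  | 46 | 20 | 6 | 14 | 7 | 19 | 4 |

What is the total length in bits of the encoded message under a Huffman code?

Greedily combine the two least-frequent nodes:
ka(4) + be(6) → 10
ep(7) + 10 → 17
th(14) + 17 → 31
io(19) + al(20) → 39
31 + 39 → 70
ga(46) + 70 → 116
Total encoded bits = sum of merged weights = 10 + 17 + 31 + 39 + 70 + 116 = 283.

283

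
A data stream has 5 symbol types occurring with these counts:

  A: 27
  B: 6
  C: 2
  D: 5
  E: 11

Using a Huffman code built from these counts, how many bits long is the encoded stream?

95

Merge the two smallest weights repeatedly:
combine C(2), D(5) → 7
combine B(6), 7 → 13
combine E(11), 13 → 24
combine 24, A(27) → 51
Total encoded bits = sum of merged weights = 7 + 13 + 24 + 51 = 95.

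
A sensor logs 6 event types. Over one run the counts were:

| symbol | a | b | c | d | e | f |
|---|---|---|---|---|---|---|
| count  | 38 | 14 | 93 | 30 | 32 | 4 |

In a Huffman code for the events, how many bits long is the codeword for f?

Repeatedly merge the two smallest:
combine f(4), b(14) → 18
combine 18, d(30) → 48
combine e(32), a(38) → 70
combine 48, 70 → 118
combine c(93), 118 → 211
f sits 4 levels below the root, so its codeword is 4 bits.

4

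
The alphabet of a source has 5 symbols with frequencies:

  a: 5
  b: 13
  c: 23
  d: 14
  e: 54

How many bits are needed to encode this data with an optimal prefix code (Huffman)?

214

Build the Huffman tree bottom-up:
a(5) + b(13) → 18
d(14) + 18 → 32
c(23) + 32 → 55
e(54) + 55 → 109
Each symbol's bit-cost is frequency × depth; summing gives 214 bits (equivalently 18 + 32 + 55 + 109).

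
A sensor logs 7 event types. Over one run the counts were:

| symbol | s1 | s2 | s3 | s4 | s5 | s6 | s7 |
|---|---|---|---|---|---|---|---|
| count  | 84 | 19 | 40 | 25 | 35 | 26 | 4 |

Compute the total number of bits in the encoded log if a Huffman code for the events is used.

598

Merge the two smallest weights repeatedly:
s7(4) + s2(19) → 23
23 + s4(25) → 48
s6(26) + s5(35) → 61
s3(40) + 48 → 88
61 + s1(84) → 145
88 + 145 → 233
The encoded length is the sum of every internal node's weight: 23 + 48 + 61 + 88 + 145 + 233 = 598 bits.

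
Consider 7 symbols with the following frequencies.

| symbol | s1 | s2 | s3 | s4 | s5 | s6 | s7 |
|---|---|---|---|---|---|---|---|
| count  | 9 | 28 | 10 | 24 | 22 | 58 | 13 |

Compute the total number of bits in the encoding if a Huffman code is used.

425

Build the Huffman tree bottom-up:
merge s1(9) and s3(10): 19
merge s7(13) and 19: 32
merge s5(22) and s4(24): 46
merge s2(28) and 32: 60
merge 46 and s6(58): 104
merge 60 and 104: 164
Each symbol's bit-cost is frequency × depth; summing gives 425 bits (equivalently 19 + 32 + 46 + 60 + 104 + 164).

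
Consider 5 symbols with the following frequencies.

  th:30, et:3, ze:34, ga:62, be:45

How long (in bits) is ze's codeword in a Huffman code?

2

Repeatedly merge the two smallest:
et(3) + th(30) → 33
33 + ze(34) → 67
be(45) + ga(62) → 107
67 + 107 → 174
ze sits 2 levels below the root, so its codeword is 2 bits.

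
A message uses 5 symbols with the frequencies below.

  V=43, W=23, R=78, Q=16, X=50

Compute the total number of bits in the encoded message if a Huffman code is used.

Greedily combine the two least-frequent nodes:
Q(16) + W(23) → 39
39 + V(43) → 82
X(50) + R(78) → 128
82 + 128 → 210
Total encoded bits = sum of merged weights = 39 + 82 + 128 + 210 = 459.

459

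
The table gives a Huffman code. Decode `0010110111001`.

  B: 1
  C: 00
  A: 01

Read left to right; each codeword is recognised as soon as it completes (prefix code):
  00→C | 1→B | 01→A | 1→B | 01→A | 1→B | 1→B | 00→C | 1→B
Decoded message: CBABABBCB

CBABABBCB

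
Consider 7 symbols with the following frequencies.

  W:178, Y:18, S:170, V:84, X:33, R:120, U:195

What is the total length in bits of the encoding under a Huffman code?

Merge the two smallest weights repeatedly:
combine Y(18), X(33) → 51
combine 51, V(84) → 135
combine R(120), 135 → 255
combine S(170), W(178) → 348
combine U(195), 255 → 450
combine 348, 450 → 798
Total encoded bits = sum of merged weights = 51 + 135 + 255 + 348 + 450 + 798 = 2037.

2037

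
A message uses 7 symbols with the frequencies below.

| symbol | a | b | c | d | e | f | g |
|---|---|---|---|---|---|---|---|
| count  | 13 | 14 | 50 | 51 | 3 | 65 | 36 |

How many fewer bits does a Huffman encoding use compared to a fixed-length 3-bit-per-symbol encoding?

120

Fixed-length: 3 bits × 232 symbols = 696 bits.
Huffman merges:
combine e(3), a(13) → 16
combine b(14), 16 → 30
combine 30, g(36) → 66
combine c(50), d(51) → 101
combine f(65), 66 → 131
combine 101, 131 → 232
Huffman total = 16 + 30 + 66 + 101 + 131 + 232 = 576 bits.
Saving = 696 − 576 = 120 bits.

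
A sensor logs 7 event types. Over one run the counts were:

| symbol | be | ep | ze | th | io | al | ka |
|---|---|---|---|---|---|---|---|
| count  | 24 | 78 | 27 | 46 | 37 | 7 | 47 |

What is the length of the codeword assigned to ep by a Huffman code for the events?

Repeatedly merge the two smallest:
combine al(7), be(24) → 31
combine ze(27), 31 → 58
combine io(37), th(46) → 83
combine ka(47), 58 → 105
combine ep(78), 83 → 161
combine 105, 161 → 266
The subtree containing ep is merged 2 times, so code length = 2.

2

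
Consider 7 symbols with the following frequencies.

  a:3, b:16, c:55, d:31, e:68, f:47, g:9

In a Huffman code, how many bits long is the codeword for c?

Build the tree from the bottom:
merge a(3) and g(9): 12
merge 12 and b(16): 28
merge 28 and d(31): 59
merge f(47) and c(55): 102
merge 59 and e(68): 127
merge 102 and 127: 229
The subtree containing c is merged 2 times, so code length = 2.

2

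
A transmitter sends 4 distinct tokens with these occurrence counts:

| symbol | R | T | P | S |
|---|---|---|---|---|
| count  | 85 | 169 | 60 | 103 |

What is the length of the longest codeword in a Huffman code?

Merge the two lowest-weight nodes at each step:
merge P(60) and R(85): 145
merge S(103) and 145: 248
merge T(169) and 248: 417
The rarest symbols sit at the bottom; the longest codeword is 3 bits.

3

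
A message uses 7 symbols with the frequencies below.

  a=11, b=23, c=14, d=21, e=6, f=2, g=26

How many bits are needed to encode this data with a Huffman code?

266

Greedily combine the two least-frequent nodes:
f(2) + e(6) → 8
8 + a(11) → 19
c(14) + 19 → 33
d(21) + b(23) → 44
g(26) + 33 → 59
44 + 59 → 103
The encoded length is the sum of every internal node's weight: 8 + 19 + 33 + 44 + 59 + 103 = 266 bits.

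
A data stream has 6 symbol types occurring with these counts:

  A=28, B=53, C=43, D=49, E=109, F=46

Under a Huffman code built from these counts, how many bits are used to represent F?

Repeatedly merge the two smallest:
combine A(28), C(43) → 71
combine F(46), D(49) → 95
combine B(53), 71 → 124
combine 95, E(109) → 204
combine 124, 204 → 328
F's leaf is at depth 3, giving a 3-bit codeword.

3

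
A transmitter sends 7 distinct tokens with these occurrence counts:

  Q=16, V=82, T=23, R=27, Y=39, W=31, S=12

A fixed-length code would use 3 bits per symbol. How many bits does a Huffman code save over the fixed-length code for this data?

93

Fixed-length: 3 bits × 230 symbols = 690 bits.
Huffman merges:
merge S(12) and Q(16): 28
merge T(23) and R(27): 50
merge 28 and W(31): 59
merge Y(39) and 50: 89
merge 59 and V(82): 141
merge 89 and 141: 230
Huffman total = 28 + 50 + 59 + 89 + 141 + 230 = 597 bits.
Saving = 690 − 597 = 93 bits.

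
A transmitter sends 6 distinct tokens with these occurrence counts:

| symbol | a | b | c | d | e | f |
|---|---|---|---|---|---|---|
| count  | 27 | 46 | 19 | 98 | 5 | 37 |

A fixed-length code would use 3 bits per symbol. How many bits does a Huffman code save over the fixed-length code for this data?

172

Fixed-length: 3 bits × 232 symbols = 696 bits.
Huffman merges:
merge e(5) and c(19): 24
merge 24 and a(27): 51
merge f(37) and b(46): 83
merge 51 and 83: 134
merge d(98) and 134: 232
Huffman total = 24 + 51 + 83 + 134 + 232 = 524 bits.
Saving = 696 − 524 = 172 bits.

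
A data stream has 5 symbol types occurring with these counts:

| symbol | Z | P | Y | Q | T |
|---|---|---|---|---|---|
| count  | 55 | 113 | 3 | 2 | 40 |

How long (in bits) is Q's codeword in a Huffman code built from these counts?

4

Huffman merges, smallest pair first:
Q(2) + Y(3) → 5
5 + T(40) → 45
45 + Z(55) → 100
100 + P(113) → 213
Q's leaf is at depth 4, giving a 4-bit codeword.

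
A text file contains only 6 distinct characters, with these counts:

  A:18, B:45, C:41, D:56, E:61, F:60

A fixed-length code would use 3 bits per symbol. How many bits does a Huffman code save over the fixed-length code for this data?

121

Fixed-length: 3 bits × 281 symbols = 843 bits.
Huffman merges:
combine A(18), C(41) → 59
combine B(45), D(56) → 101
combine 59, F(60) → 119
combine E(61), 101 → 162
combine 119, 162 → 281
Huffman total = 59 + 101 + 119 + 162 + 281 = 722 bits.
Saving = 843 − 722 = 121 bits.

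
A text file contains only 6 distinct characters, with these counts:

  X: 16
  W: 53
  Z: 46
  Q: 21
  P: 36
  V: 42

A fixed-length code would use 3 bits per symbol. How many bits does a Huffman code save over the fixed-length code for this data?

Fixed-length: 3 bits × 214 symbols = 642 bits.
Huffman merges:
X(16) + Q(21) → 37
P(36) + 37 → 73
V(42) + Z(46) → 88
W(53) + 73 → 126
88 + 126 → 214
Huffman total = 37 + 73 + 88 + 126 + 214 = 538 bits.
Saving = 642 − 538 = 104 bits.

104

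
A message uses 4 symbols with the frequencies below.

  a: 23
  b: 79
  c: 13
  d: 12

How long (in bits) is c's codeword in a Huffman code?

3

Huffman merges, smallest pair first:
merge d(12) and c(13): 25
merge a(23) and 25: 48
merge 48 and b(79): 127
The subtree containing c is merged 3 times, so code length = 3.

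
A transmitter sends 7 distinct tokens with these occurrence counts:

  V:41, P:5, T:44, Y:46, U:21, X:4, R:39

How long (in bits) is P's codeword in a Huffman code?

Huffman merges, smallest pair first:
merge X(4) and P(5): 9
merge 9 and U(21): 30
merge 30 and R(39): 69
merge V(41) and T(44): 85
merge Y(46) and 69: 115
merge 85 and 115: 200
P's leaf is at depth 5, giving a 5-bit codeword.

5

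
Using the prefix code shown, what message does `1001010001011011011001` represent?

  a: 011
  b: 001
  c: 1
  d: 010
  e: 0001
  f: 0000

cbdbaaab

Read left to right; each codeword is recognised as soon as it completes (prefix code):
  1→c | 001→b | 010→d | 001→b | 011→a | 011→a | 011→a | 001→b
Decoded message: cbdbaaab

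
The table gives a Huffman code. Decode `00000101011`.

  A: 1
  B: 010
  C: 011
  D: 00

DDBAC

Read left to right; each codeword is recognised as soon as it completes (prefix code):
  00→D | 00→D | 010→B | 1→A | 011→C
Decoded message: DDBAC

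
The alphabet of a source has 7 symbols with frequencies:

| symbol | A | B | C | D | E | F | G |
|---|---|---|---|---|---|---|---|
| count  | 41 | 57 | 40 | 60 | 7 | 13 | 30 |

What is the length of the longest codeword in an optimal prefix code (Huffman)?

4

Merge the two lowest-weight nodes at each step:
combine E(7), F(13) → 20
combine 20, G(30) → 50
combine C(40), A(41) → 81
combine 50, B(57) → 107
combine D(60), 81 → 141
combine 107, 141 → 248
The first pair merged (E, F) ends up deepest, at depth 4.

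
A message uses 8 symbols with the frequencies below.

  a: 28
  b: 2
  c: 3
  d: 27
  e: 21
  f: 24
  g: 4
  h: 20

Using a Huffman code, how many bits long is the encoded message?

Greedily combine the two least-frequent nodes:
combine b(2), c(3) → 5
combine g(4), 5 → 9
combine 9, h(20) → 29
combine e(21), f(24) → 45
combine d(27), a(28) → 55
combine 29, 45 → 74
combine 55, 74 → 129
The encoded length is the sum of every internal node's weight: 5 + 9 + 29 + 45 + 55 + 74 + 129 = 346 bits.

346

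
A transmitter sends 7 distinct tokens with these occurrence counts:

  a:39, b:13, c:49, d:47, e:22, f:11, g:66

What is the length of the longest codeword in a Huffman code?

Merge the two lowest-weight nodes at each step:
merge f(11) and b(13): 24
merge e(22) and 24: 46
merge a(39) and 46: 85
merge d(47) and c(49): 96
merge g(66) and 85: 151
merge 96 and 151: 247
The rarest symbols sit at the bottom; the longest codeword is 5 bits.

5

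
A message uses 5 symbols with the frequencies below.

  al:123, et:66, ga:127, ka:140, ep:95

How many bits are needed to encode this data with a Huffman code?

1263

Merge the two smallest weights repeatedly:
merge et(66) and ep(95): 161
merge al(123) and ga(127): 250
merge ka(140) and 161: 301
merge 250 and 301: 551
Each symbol's bit-cost is frequency × depth; summing gives 1263 bits (equivalently 161 + 250 + 301 + 551).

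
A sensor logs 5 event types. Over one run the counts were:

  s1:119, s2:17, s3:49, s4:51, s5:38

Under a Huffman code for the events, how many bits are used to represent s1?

Build the tree from the bottom:
combine s2(17), s5(38) → 55
combine s3(49), s4(51) → 100
combine 55, 100 → 155
combine s1(119), 155 → 274
s1 sits one level below the root: a 1-bit codeword.

1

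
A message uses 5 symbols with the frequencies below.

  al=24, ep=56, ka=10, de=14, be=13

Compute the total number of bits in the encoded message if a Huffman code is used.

238

Merge the two smallest weights repeatedly:
ka(10) + be(13) → 23
de(14) + 23 → 37
al(24) + 37 → 61
ep(56) + 61 → 117
Total encoded bits = sum of merged weights = 23 + 37 + 61 + 117 = 238.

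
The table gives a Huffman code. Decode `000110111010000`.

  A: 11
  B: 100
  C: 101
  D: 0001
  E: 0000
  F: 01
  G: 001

DCAFE

Read left to right; each codeword is recognised as soon as it completes (prefix code):
  0001→D | 101→C | 11→A | 01→F | 0000→E
Decoded message: DCAFE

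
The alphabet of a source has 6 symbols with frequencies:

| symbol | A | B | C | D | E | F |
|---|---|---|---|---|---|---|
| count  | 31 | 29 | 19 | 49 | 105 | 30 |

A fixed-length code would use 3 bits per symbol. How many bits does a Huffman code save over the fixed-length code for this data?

Fixed-length: 3 bits × 263 symbols = 789 bits.
Huffman merges:
merge C(19) and B(29): 48
merge F(30) and A(31): 61
merge 48 and D(49): 97
merge 61 and 97: 158
merge E(105) and 158: 263
Huffman total = 48 + 61 + 97 + 158 + 263 = 627 bits.
Saving = 789 − 627 = 162 bits.

162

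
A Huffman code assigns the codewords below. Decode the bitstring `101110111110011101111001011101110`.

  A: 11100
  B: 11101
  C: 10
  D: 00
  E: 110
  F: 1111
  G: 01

CBFDBACBE

Read left to right; each codeword is recognised as soon as it completes (prefix code):
  10→C | 11101→B | 1111→F | 00→D | 11101→B | 11100→A | 10→C | 11101→B | 110→E
Decoded message: CBFDBACBE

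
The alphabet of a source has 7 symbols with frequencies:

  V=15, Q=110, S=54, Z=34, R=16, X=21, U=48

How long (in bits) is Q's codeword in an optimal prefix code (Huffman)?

1

Repeatedly merge the two smallest:
V(15) + R(16) → 31
X(21) + 31 → 52
Z(34) + U(48) → 82
52 + S(54) → 106
82 + 106 → 188
Q(110) + 188 → 298
Q is merged only at the final step, so code length = 1.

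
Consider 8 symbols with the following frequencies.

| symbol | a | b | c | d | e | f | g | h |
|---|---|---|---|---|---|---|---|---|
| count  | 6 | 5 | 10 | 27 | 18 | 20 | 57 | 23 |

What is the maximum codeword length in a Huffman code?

5

Merge the two lowest-weight nodes at each step:
merge b(5) and a(6): 11
merge c(10) and 11: 21
merge e(18) and f(20): 38
merge 21 and h(23): 44
merge d(27) and 38: 65
merge 44 and g(57): 101
merge 65 and 101: 166
Maximum depth reached is 5.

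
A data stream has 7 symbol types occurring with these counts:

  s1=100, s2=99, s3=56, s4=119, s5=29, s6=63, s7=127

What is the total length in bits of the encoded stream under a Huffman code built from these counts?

Greedily combine the two least-frequent nodes:
merge s5(29) and s3(56): 85
merge s6(63) and 85: 148
merge s2(99) and s1(100): 199
merge s4(119) and s7(127): 246
merge 148 and 199: 347
merge 246 and 347: 593
Total encoded bits = sum of merged weights = 85 + 148 + 199 + 246 + 347 + 593 = 1618.

1618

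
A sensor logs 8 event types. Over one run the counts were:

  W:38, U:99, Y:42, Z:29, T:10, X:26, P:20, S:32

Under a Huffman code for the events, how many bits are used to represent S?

Repeatedly merge the two smallest:
combine T(10), P(20) → 30
combine X(26), Z(29) → 55
combine 30, S(32) → 62
combine W(38), Y(42) → 80
combine 55, 62 → 117
combine 80, U(99) → 179
combine 117, 179 → 296
S sits 3 levels below the root, so its codeword is 3 bits.

3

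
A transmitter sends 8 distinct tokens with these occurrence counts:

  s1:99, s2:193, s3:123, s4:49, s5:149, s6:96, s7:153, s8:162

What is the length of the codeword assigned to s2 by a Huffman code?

2

Huffman merges, smallest pair first:
merge s4(49) and s6(96): 145
merge s1(99) and s3(123): 222
merge 145 and s5(149): 294
merge s7(153) and s8(162): 315
merge s2(193) and 222: 415
merge 294 and 315: 609
merge 415 and 609: 1024
s2 sits 2 levels below the root, so its codeword is 2 bits.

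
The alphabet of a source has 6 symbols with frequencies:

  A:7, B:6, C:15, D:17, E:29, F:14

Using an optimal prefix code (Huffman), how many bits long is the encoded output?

Greedily combine the two least-frequent nodes:
merge B(6) and A(7): 13
merge 13 and F(14): 27
merge C(15) and D(17): 32
merge 27 and E(29): 56
merge 32 and 56: 88
Total encoded bits = sum of merged weights = 13 + 27 + 32 + 56 + 88 = 216.

216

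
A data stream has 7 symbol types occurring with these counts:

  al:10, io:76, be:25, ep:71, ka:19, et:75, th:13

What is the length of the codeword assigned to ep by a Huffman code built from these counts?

2

Build the tree from the bottom:
combine al(10), th(13) → 23
combine ka(19), 23 → 42
combine be(25), 42 → 67
combine 67, ep(71) → 138
combine et(75), io(76) → 151
combine 138, 151 → 289
The subtree containing ep is merged 2 times, so code length = 2.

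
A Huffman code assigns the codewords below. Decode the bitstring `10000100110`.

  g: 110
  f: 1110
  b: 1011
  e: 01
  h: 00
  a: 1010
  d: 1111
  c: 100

chcg

Read left to right; each codeword is recognised as soon as it completes (prefix code):
  100→c | 00→h | 100→c | 110→g
Decoded message: chcg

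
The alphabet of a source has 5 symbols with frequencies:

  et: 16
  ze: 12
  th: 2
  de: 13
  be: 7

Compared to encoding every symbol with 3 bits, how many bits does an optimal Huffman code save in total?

41

Fixed-length: 3 bits × 50 symbols = 150 bits.
Huffman merges:
th(2) + be(7) → 9
9 + ze(12) → 21
de(13) + et(16) → 29
21 + 29 → 50
Huffman total = 9 + 21 + 29 + 50 = 109 bits.
Saving = 150 − 109 = 41 bits.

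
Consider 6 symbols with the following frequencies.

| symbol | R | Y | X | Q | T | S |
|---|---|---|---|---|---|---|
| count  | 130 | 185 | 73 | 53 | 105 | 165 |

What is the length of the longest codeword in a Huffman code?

Merge the two lowest-weight nodes at each step:
Q(53) + X(73) → 126
T(105) + 126 → 231
R(130) + S(165) → 295
Y(185) + 231 → 416
295 + 416 → 711
Maximum depth reached is 4.

4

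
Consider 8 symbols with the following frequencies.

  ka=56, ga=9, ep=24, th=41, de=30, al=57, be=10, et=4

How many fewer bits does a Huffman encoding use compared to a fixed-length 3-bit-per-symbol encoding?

Fixed-length: 3 bits × 231 symbols = 693 bits.
Huffman merges:
merge et(4) and ga(9): 13
merge be(10) and 13: 23
merge 23 and ep(24): 47
merge de(30) and th(41): 71
merge 47 and ka(56): 103
merge al(57) and 71: 128
merge 103 and 128: 231
Huffman total = 13 + 23 + 47 + 71 + 103 + 128 + 231 = 616 bits.
Saving = 693 − 616 = 77 bits.

77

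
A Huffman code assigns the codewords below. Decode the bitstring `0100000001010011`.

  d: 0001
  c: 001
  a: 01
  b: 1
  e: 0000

Read left to right; each codeword is recognised as soon as it completes (prefix code):
  01→a | 0000→e | 0001→d | 01→a | 001→c | 1→b
Decoded message: aedacb

aedacb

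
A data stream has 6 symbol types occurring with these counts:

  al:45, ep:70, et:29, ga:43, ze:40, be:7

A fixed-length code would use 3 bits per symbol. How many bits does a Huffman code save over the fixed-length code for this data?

Fixed-length: 3 bits × 234 symbols = 702 bits.
Huffman merges:
be(7) + et(29) → 36
36 + ze(40) → 76
ga(43) + al(45) → 88
ep(70) + 76 → 146
88 + 146 → 234
Huffman total = 36 + 76 + 88 + 146 + 234 = 580 bits.
Saving = 702 − 580 = 122 bits.

122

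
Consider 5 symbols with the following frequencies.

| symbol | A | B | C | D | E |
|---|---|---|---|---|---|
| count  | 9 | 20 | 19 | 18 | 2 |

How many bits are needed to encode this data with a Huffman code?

Build the Huffman tree bottom-up:
combine E(2), A(9) → 11
combine 11, D(18) → 29
combine C(19), B(20) → 39
combine 29, 39 → 68
Total encoded bits = sum of merged weights = 11 + 29 + 39 + 68 = 147.

147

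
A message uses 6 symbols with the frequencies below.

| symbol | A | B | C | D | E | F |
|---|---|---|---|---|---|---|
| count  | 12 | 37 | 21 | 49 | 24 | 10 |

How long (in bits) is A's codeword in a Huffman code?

Repeatedly merge the two smallest:
merge F(10) and A(12): 22
merge C(21) and 22: 43
merge E(24) and B(37): 61
merge 43 and D(49): 92
merge 61 and 92: 153
The subtree containing A is merged 4 times, so code length = 4.

4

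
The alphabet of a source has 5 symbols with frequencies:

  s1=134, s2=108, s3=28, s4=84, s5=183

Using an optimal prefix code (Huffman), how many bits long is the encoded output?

Greedily combine the two least-frequent nodes:
combine s3(28), s4(84) → 112
combine s2(108), 112 → 220
combine s1(134), s5(183) → 317
combine 220, 317 → 537
Total encoded bits = sum of merged weights = 112 + 220 + 317 + 537 = 1186.

1186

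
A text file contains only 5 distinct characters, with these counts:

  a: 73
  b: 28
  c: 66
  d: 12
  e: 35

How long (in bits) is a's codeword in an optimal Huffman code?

2

Huffman merges, smallest pair first:
d(12) + b(28) → 40
e(35) + 40 → 75
c(66) + a(73) → 139
75 + 139 → 214
a's leaf is at depth 2, giving a 2-bit codeword.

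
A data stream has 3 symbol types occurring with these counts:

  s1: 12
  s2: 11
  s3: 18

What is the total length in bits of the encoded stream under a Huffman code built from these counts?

64

Build the Huffman tree bottom-up:
merge s2(11) and s1(12): 23
merge s3(18) and 23: 41
Each symbol's bit-cost is frequency × depth; summing gives 64 bits (equivalently 23 + 41).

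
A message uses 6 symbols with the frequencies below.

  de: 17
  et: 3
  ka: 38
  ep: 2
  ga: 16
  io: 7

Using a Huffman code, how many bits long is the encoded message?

Greedily combine the two least-frequent nodes:
merge ep(2) and et(3): 5
merge 5 and io(7): 12
merge 12 and ga(16): 28
merge de(17) and 28: 45
merge ka(38) and 45: 83
Each symbol's bit-cost is frequency × depth; summing gives 173 bits (equivalently 5 + 12 + 28 + 45 + 83).

173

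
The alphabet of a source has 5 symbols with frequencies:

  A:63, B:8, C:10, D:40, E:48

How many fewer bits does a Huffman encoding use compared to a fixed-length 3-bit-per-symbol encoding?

Fixed-length: 3 bits × 169 symbols = 507 bits.
Huffman merges:
merge B(8) and C(10): 18
merge 18 and D(40): 58
merge E(48) and 58: 106
merge A(63) and 106: 169
Huffman total = 18 + 58 + 106 + 169 = 351 bits.
Saving = 507 − 351 = 156 bits.

156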